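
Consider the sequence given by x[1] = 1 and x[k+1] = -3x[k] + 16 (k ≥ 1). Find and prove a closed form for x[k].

Claim: x[k] = (-3)^k + 4.

Base case: x[1] = 1, and (-3)^1 + 4 = -3 + 4 = 1.
Assume x[m] = (-3)^m + 4 for some m ≥ 1.
Then x[m+1] = -3x[m] + 16 = -3·((-3)^m + 4) + 16 = -3·(-3)^m − 12 + 16 = (-3)^{m+1} + 4.
By induction, x[k] = (-3)^k + 4 for all k ≥ 1.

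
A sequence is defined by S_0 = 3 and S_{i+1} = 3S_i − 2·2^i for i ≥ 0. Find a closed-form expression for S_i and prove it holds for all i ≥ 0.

Claim: S_i = 3^i + 2·2^i.

Base case: S_0 = 3, and 3^0 + 2·2^0 = 1 + 2 = 3.
Assume S_m = 3^m + 2·2^m for some m ≥ 0.
Then S_{m+1} = 3S_m − 2·2^m = 3·(3^m + 2·2^m) − 2·2^m = 3^{m+1} + 6·2^m − 2·2^m = 3^{m+1} + 4·2^m = 3^{m+1} + 2·2^{m+1}.
So the formula holds for m+1, and by induction S_i = 3^i + 2·2^i for all i ≥ 0.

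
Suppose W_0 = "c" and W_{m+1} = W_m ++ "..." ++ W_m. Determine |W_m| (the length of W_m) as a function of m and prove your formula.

Claim: |W_m| = 2^{m+2} − 3.

Base case: |W_0| = 1, and 2^{0+2} − 3 = 1.
Assume |W_r| = 2^{r+2} − 3.
Then |W_{r+1}| = |W_r| + 3 + |W_r| = 2|W_r| + 3 = 2(2^{r+2} − 3) + 3 = 2^{r+3} − 6 + 3 = 2^{r+3} − 3.
Hence |W_m| = 2^{m+2} − 3 for every m ≥ 0, by induction.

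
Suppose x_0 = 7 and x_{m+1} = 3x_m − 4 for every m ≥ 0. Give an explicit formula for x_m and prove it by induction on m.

Claim: x_m = 5·3^m + 2.

Base case: x_0 = 7, and 5·3^0 + 2 = 5 + 2 = 7.
Assume x_j = 5·3^j + 2 for some j ≥ 0.
Then x_{j+1} = 3x_j − 4 = 3·(5·3^j + 2) − 4 = 15·3^j + 6 − 4 = 5·3^{j+1} + 2.
This completes the inductive step, so x_m = 5·3^m + 2 for all m ≥ 0.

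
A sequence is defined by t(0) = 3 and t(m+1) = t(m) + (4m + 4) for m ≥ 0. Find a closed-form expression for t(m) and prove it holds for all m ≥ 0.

Claim: t(m) = 2m^2 + 2m + 3.

Base case: t(0) = 3, and 2·0^2 + 2·0 + 3 = 3.
Assume t(k) = 2k^2 + 2k + 3.
Then t(k+1) = t(k) + (4k + 4) = (2k^2 + 2k + 3) + (4k + 4) = 2k^2 + 6k + 7,
and 2·(k+1)^2 + 2·(k+1) + 3 = 2k^2 + 6k + 7.
This completes the inductive step, so t(m) = 2m^2 + 2m + 3 for all m ≥ 0.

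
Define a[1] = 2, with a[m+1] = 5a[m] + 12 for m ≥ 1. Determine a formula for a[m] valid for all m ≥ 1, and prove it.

Claim: a[m] = 5^m − 3.

Base case: a[1] = 2, and 5^1 − 3 = 5 − 3 = 2.
Assume a[k] = 5^k − 3 for some k ≥ 1.
Then a[k+1] = 5a[k] + 12 = 5·(5^k − 3) + 12 = 5^{k+1} − 15 + 12 = 5^{k+1} − 3.
So the formula holds for k+1, and by induction a[m] = 5^m − 3 for all m ≥ 1.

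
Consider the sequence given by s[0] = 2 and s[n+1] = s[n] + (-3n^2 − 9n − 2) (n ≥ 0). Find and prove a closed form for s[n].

Claim: s[n] = -n^3 − 3n^2 + 2n + 2.

Base case: s[0] = 2, and -0^3 − 3·0^2 + 2·0 + 2 = 2.
Assume s[m] = -m^3 − 3m^2 + 2m + 2.
Then s[m+1] = s[m] + (-3m^2 − 9m − 2) = (-m^3 − 3m^2 + 2m + 2) + (-3m^2 − 9m − 2) = -m^3 − 6m^2 − 7m,
and -(m+1)^3 − 3·(m+1)^2 + 2·(m+1) + 2 = -m^3 − 6m^2 − 7m.
Hence s[n] = -n^3 − 3n^2 + 2n + 2 for every n ≥ 0, by induction.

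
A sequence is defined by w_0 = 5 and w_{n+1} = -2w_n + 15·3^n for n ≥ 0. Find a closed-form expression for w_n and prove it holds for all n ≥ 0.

Claim: w_n = 2·(-2)^n + 3·3^n.

Base case: w_0 = 5, and 2·(-2)^0 + 3·3^0 = 2 + 3 = 5.
Assume w_m = 2·(-2)^m + 3·3^m for some m ≥ 0.
Then w_{m+1} = -2w_m + 15·3^m = -2·(2·(-2)^m + 3·3^m) + 15·3^m = 2·(-2)^{m+1} − 6·3^m + 15·3^m = 2·(-2)^{m+1} + 9·3^m = 2·(-2)^{m+1} + 3·3^{m+1}.
So the formula holds for m+1, and by induction w_n = 2·(-2)^n + 3·3^n for all n ≥ 0.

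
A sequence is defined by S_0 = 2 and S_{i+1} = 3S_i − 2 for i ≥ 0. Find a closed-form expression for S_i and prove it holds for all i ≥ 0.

Claim: S_i = 3^i + 1.

Base case: S_0 = 2, and 3^0 + 1 = 1 + 1 = 2.
Assume S_r = 3^r + 1 for some r ≥ 0.
Then S_{r+1} = 3S_r − 2 = 3·(3^r + 1) − 2 = 3^{r+1} + 3 − 2 = 3^{r+1} + 1.
This completes the inductive step, so S_i = 3^i + 1 for all i ≥ 0.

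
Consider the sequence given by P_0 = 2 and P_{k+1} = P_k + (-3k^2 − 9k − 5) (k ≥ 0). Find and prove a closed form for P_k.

Claim: P_k = -k^3 − 3k^2 − k + 2.

Base case: P_0 = 2, and -0^3 − 3·0^2 − 0 + 2 = 2.
Assume P_m = -m^3 − 3m^2 − m + 2.
Then P_{m+1} = P_m + (-3m^2 − 9m − 5) = (-m^3 − 3m^2 − m + 2) + (-3m^2 − 9m − 5) = -m^3 − 6m^2 − 10m − 3,
and -(m+1)^3 − 3·(m+1)^2 − (m+1) + 2 = -m^3 − 6m^2 − 10m − 3.
By induction, P_k = -k^3 − 3k^2 − k + 2 for all k ≥ 0.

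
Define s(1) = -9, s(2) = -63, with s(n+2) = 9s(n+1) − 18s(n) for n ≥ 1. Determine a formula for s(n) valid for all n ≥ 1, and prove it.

Claim: s(n) = 3^n − 2·6^n.

Base cases: s(1) = -9 and 3^1 − 2·6^1 = -9; s(2) = -63 and 3^2 − 2·6^2 = -63.
Assume s(j) = 3^j − 2·6^j for all 1 ≤ j ≤ k, where k ≥ 2.
Then s(k+1) = 9s(k) − 18s(k−1) = 9·(3^k − 2·6^k) − 18·(3^{k−1} − 2·6^{k−1}) = (9·3 − 18)3^{k−1} − 2·(9·6 − 18)6^{k−1} = 9·3^{k−1} − 72·6^{k−1} = 3^{k+1} − 2·6^{k+1}.
By strong induction, s(n) = 3^n − 2·6^n for all n ≥ 1.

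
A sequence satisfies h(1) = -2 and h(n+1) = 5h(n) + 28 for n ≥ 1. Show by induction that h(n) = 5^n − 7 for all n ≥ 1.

Base case: h(1) = -2, and 5^1 − 7 = 5 − 7 = -2.
Assume h(k) = 5^k − 7 for some k ≥ 1.
Then h(k+1) = 5h(k) + 28 = 5·(5^k − 7) + 28 = 5^{k+1} − 35 + 28 = 5^{k+1} − 7.
So the formula holds for k+1, and by induction h(n) = 5^n − 7 for all n ≥ 1.

h(n) = 5^n − 7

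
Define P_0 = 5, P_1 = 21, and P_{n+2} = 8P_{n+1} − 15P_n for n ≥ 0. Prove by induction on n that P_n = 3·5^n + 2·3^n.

Base cases: P_0 = 5 and 3·5^0 + 2·3^0 = 5; P_1 = 21 and 3·5^1 + 2·3^1 = 21.
Assume P_j = 3·5^j + 2·3^j for all 0 ≤ j ≤ m, where m ≥ 1.
Then P_{m+1} = 8P_m − 15P_{m−1} = 8·(3·5^m + 2·3^m) − 15·(3·5^{m−1} + 2·3^{m−1}) = 3·(8·5 − 15)5^{m−1} + 2·(8·3 − 15)3^{m−1} = 75·5^{m−1} + 18·3^{m−1} = 3·5^{m+1} + 2·3^{m+1}.
This completes the inductive step, so P_n = 3·5^n + 2·3^n for all n ≥ 0.

P_n = 3·5^n + 2·3^n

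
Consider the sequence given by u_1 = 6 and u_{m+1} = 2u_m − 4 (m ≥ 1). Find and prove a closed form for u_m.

Claim: u_m = 2^m + 4.

Base case: u_1 = 6, and 2^1 + 4 = 2 + 4 = 6.
Assume u_r = 2^r + 4 for some r ≥ 1.
Then u_{r+1} = 2u_r − 4 = 2·(2^r + 4) − 4 = 2^{r+1} + 8 − 4 = 2^{r+1} + 4.
By induction, u_m = 2^m + 4 for all m ≥ 1.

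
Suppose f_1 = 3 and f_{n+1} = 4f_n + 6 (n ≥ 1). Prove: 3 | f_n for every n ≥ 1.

Base case: f_1 = 3 = 3·1, so 3 | f_1.
Assume 3 | f_r, so f_r = 3t for some integer t.
Then f_{r+1} = 4f_r + 6 = 4·(3t) + 6 = 3(4t + 2), so 3 | f_{r+1}.
So the property holds for r+1, and by induction 3 | f_n for all n ≥ 1.

3 | f_n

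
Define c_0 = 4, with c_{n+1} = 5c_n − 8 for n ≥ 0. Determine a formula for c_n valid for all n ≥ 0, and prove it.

Claim: c_n = 2·5^n + 2.

Base case: c_0 = 4, and 2·5^0 + 2 = 2 + 2 = 4.
Assume c_m = 2·5^m + 2 for some m ≥ 0.
Then c_{m+1} = 5c_m − 8 = 5·(2·5^m + 2) − 8 = 10·5^m + 10 − 8 = 2·5^{m+1} + 2.
This completes the inductive step, so c_n = 2·5^n + 2 for all n ≥ 0.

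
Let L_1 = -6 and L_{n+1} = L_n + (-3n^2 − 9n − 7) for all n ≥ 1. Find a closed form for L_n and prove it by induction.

Claim: L_n = -n^3 − 3n^2 − 3n + 1.

Base case: L_1 = -6, and -1^3 − 3·1^2 − 3·1 + 1 = -6.
Assume L_m = -m^3 − 3m^2 − 3m + 1.
Then L_{m+1} = L_m + (-3m^2 − 9m − 7) = (-m^3 − 3m^2 − 3m + 1) + (-3m^2 − 9m − 7) = -m^3 − 6m^2 − 12m − 6,
and -(m+1)^3 − 3·(m+1)^2 − 3·(m+1) + 1 = -m^3 − 6m^2 − 12m − 6.
Hence L_n = -n^3 − 3n^2 − 3n + 1 for every n ≥ 1, by induction.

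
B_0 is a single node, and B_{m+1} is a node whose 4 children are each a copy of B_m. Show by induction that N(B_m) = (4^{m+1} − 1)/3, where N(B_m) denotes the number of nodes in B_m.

Base case: N(B_0) = 1, and (4^{0+1} − 1)/3 = 1.
Assume N(B_k) = (4^{k+1} − 1)/3.
Then N(B_{k+1}) = 1 + 4N(B_k) = 1 + 4·(4^{k+1} − 1)/3 = 1 + (4^{k+2} − 4)/3 = (3 + 4^{k+2} − 4)/3 = (4^{k+2} − 1)/3.
Hence N(B_m) = (4^{m+1} − 1)/3 for every m ≥ 0, by induction.

N(B_m) = (4^{m+1} − 1)/3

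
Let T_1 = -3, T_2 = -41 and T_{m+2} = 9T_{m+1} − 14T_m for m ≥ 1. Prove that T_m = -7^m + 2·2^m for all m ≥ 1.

Base cases: T_1 = -3 and -7^1 + 2·2^1 = -3; T_2 = -41 and -7^2 + 2·2^2 = -41.
Assume T_i = -7^i + 2·2^i for all 1 ≤ i ≤ j, where j ≥ 2.
Then T_{j+1} = 9T_j − 14T_{j−1} = 9·(-7^j + 2·2^j) − 14·(-7^{j−1} + 2·2^{j−1}) = -(9·7 − 14)7^{j−1} + 2·(9·2 − 14)2^{j−1} = -49·7^{j−1} + 8·2^{j−1} = -7^{j+1} + 2·2^{j+1}.
By strong induction, T_m = -7^m + 2·2^m for all m ≥ 1.

T_m = -7^m + 2·2^m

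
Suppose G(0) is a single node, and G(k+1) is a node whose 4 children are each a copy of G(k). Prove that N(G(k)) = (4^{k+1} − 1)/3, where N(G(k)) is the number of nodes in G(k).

Base case: N(G(0)) = 1, and (4^{0+1} − 1)/3 = 1.
Assume N(G(r)) = (4^{r+1} − 1)/3.
Then N(G(r+1)) = 1 + 4N(G(r)) = 1 + 4·(4^{r+1} − 1)/3 = 1 + (4^{r+2} − 4)/3 = (3 + 4^{r+2} − 4)/3 = (4^{r+2} − 1)/3.
Hence N(G(k)) = (4^{k+1} − 1)/3 for every k ≥ 0, by induction.

N(G(k)) = (4^{k+1} − 1)/3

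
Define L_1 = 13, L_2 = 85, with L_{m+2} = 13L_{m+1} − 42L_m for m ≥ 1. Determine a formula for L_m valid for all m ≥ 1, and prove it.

Claim: L_m = 6^m + 7^m.

Base cases: L_1 = 13 and 6^1 + 7^1 = 13; L_2 = 85 and 6^2 + 7^2 = 85.
Assume L_j = 6^j + 7^j for all 1 ≤ j ≤ k, where k ≥ 2.
Then L_{k+1} = 13L_k − 42L_{k−1} = 13·(6^k + 7^k) − 42·(6^{k−1} + 7^{k−1}) = (13·6 − 42)6^{k−1} + (13·7 − 42)7^{k−1} = 36·6^{k−1} + 49·7^{k−1} = 6^{k+1} + 7^{k+1}.
So the formula holds for k+1, and by strong induction L_m = 6^m + 7^m for all m ≥ 1.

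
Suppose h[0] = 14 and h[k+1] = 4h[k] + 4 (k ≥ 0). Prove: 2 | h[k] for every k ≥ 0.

Base case: h[0] = 14 = 2·7, so 2 | h[0].
Assume 2 | h[j], so h[j] = 2t for some integer t.
Then h[j+1] = 4h[j] + 4 = 4·(2t) + 4 = 2(4t + 2), so 2 | h[j+1].
This completes the inductive step, so 2 | h[k] for all k ≥ 0.

2 | h[k]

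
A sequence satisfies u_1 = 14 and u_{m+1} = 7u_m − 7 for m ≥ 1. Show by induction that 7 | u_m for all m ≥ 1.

Base case: u_1 = 14 = 7·2, so 7 | u_1.
Assume 7 | u_r, so u_r = 7t for some integer t.
Then u_{r+1} = 7u_r − 7 = 7·(7t) − 7 = 7(7t − 1), so 7 | u_{r+1}.
Hence 7 | u_m for every m ≥ 1, by induction.

7 | u_m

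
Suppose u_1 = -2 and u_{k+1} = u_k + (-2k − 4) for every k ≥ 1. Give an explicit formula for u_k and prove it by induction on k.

Claim: u_k = -k^2 − 3k + 2.

Base case: u_1 = -2, and -1^2 − 3·1 + 2 = -2.
Assume u_r = -r^2 − 3r + 2.
Then u_{r+1} = u_r + (-2r − 4) = (-r^2 − 3r + 2) + (-2r − 4) = -r^2 − 5r − 2,
and -(r+1)^2 − 3·(r+1) + 2 = -r^2 − 5r − 2.
By induction, u_k = -k^2 − 3k + 2 for all k ≥ 1.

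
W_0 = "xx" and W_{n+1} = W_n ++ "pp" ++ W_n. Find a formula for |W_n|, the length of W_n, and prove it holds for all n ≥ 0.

Claim: |W_n| = 2^{n+2} − 2.

Base case: |W_0| = 2, and 2^{0+2} − 2 = 2.
Assume |W_k| = 2^{k+2} − 2.
Then |W_{k+1}| = |W_k| + 2 + |W_k| = 2|W_k| + 2 = 2(2^{k+2} − 2) + 2 = 2^{k+3} − 4 + 2 = 2^{k+3} − 2.
Hence |W_n| = 2^{n+2} − 2 for every n ≥ 0, by induction.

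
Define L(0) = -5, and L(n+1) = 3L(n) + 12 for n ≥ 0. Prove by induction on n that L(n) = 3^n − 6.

Base case: L(0) = -5, and 3^0 − 6 = 1 − 6 = -5.
Assume L(j) = 3^j − 6 for some j ≥ 0.
Then L(j+1) = 3L(j) + 12 = 3·(3^j − 6) + 12 = 3^{j+1} − 18 + 12 = 3^{j+1} − 6.
Hence L(n) = 3^n − 6 for every n ≥ 0, by induction.

L(n) = 3^n − 6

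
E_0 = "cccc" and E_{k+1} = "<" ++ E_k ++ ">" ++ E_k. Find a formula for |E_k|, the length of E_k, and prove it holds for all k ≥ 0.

Claim: |E_k| = 6·2^k − 2.

Base case: |E_0| = 4, and 6·2^0 − 2 = 4.
Assume |E_m| = 6·2^m − 2.
Then |E_{m+1}| = 1 + |E_m| + 1 + |E_m| = 2|E_m| + 2 = 2(6·2^m − 2) + 2 = 6·2^{m+1} − 4 + 2 = 6·2^{m+1} − 2.
Hence |E_k| = 6·2^k − 2 for every k ≥ 0, by induction.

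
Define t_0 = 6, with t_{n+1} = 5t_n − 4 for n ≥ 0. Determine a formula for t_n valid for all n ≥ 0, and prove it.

Claim: t_n = 5^{n+1} + 1.

Base case: t_0 = 6, and 5^{0+1} + 1 = 5 + 1 = 6.
Assume t_r = 5^{r+1} + 1 for some r ≥ 0.
Then t_{r+1} = 5t_r − 4 = 5·(5^{r+1} + 1) − 4 = 5^{r+2} + 5 − 4 = 5^{r+2} + 1.
Hence t_n = 5^{n+1} + 1 for every n ≥ 0, by induction.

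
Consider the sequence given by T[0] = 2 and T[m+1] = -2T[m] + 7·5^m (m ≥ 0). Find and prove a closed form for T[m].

Claim: T[m] = (-2)^m + 5^m.

Base case: T[0] = 2, and (-2)^0 + 5^0 = 1 + 1 = 2.
Assume T[j] = (-2)^j + 5^j for some j ≥ 0.
Then T[j+1] = -2T[j] + 7·5^j = -2·((-2)^j + 5^j) + 7·5^j = (-2)^{j+1} − 2·5^j + 7·5^j = (-2)^{j+1} + 5·5^j = (-2)^{j+1} + 5^{j+1}.
Hence T[m] = (-2)^m + 5^m for every m ≥ 0, by induction.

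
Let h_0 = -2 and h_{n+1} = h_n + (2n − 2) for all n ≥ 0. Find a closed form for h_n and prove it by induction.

Claim: h_n = n^2 − 3n − 2.

Base case: h_0 = -2, and 0^2 − 3·0 − 2 = -2.
Assume h_k = k^2 − 3k − 2.
Then h_{k+1} = h_k + (2k − 2) = (k^2 − 3k − 2) + (2k − 2) = k^2 − k − 4,
and (k+1)^2 − 3·(k+1) − 2 = k^2 − k − 4.
Hence h_n = n^2 − 3n − 2 for every n ≥ 0, by induction.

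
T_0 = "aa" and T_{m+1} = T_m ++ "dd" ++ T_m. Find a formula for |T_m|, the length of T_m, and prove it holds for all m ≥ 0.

Claim: |T_m| = 2^{m+2} − 2.

Base case: |T_0| = 2, and 2^{0+2} − 2 = 2.
Assume |T_r| = 2^{r+2} − 2.
Then |T_{r+1}| = |T_r| + 2 + |T_r| = 2|T_r| + 2 = 2(2^{r+2} − 2) + 2 = 2^{r+3} − 4 + 2 = 2^{r+3} − 2.
By induction, |T_m| = 2^{m+2} − 2 for all m ≥ 0.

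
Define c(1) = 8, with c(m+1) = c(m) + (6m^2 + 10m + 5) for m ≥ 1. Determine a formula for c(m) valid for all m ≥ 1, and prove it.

Claim: c(m) = 2m^3 + 2m^2 + m + 3.

Base case: c(1) = 8, and 2·1^3 + 2·1^2 + 1 + 3 = 8.
Assume c(j) = 2j^3 + 2j^2 + j + 3.
Then c(j+1) = c(j) + (6j^2 + 10j + 5) = (2j^3 + 2j^2 + j + 3) + (6j^2 + 10j + 5) = 2j^3 + 8j^2 + 11j + 8,
and 2·(j+1)^3 + 2·(j+1)^2 + (j+1) + 3 = 2j^3 + 8j^2 + 11j + 8.
This completes the inductive step, so c(m) = 2m^3 + 2m^2 + m + 3 for all m ≥ 1.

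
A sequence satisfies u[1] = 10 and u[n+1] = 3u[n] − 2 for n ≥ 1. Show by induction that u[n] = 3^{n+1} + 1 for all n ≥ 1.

Base case: u[1] = 10, and 3^{1+1} + 1 = 9 + 1 = 10.
Assume u[r] = 3^{r+1} + 1 for some r ≥ 1.
Then u[r+1] = 3u[r] − 2 = 3·(3^{r+1} + 1) − 2 = 3^{r+2} + 3 − 2 = 3^{r+2} + 1.
By induction, u[n] = 3^{n+1} + 1 for all n ≥ 1.

u[n] = 3^{n+1} + 1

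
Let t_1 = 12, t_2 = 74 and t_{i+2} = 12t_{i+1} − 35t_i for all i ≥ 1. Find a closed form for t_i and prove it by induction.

Claim: t_i = 5^i + 7^i.

Base cases: t_1 = 12 and 5^1 + 7^1 = 12; t_2 = 74 and 5^2 + 7^2 = 74.
Assume t_p = 5^p + 7^p for all 1 ≤ p ≤ j, where j ≥ 2.
Then t_{j+1} = 12t_j − 35t_{j−1} = 12·(5^j + 7^j) − 35·(5^{j−1} + 7^{j−1}) = (12·5 − 35)5^{j−1} + (12·7 − 35)7^{j−1} = 25·5^{j−1} + 49·7^{j−1} = 5^{j+1} + 7^{j+1}.
So the formula holds for j+1, and by strong induction t_i = 5^i + 7^i for all i ≥ 1.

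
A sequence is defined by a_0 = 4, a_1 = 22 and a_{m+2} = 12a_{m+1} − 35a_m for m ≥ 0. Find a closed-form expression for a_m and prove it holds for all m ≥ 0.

Claim: a_m = 3·5^m + 7^m.

Base cases: a_0 = 4 and 3·5^0 + 7^0 = 4; a_1 = 22 and 3·5^1 + 7^1 = 22.
Assume a_j = 3·5^j + 7^j for all 0 ≤ j ≤ r, where r ≥ 1.
Then a_{r+1} = 12a_r − 35a_{r−1} = 12·(3·5^r + 7^r) − 35·(3·5^{r−1} + 7^{r−1}) = 3·(12·5 − 35)5^{r−1} + (12·7 − 35)7^{r−1} = 75·5^{r−1} + 49·7^{r−1} = 3·5^{r+1} + 7^{r+1}.
So the formula holds for r+1, and by strong induction a_m = 3·5^m + 7^m for all m ≥ 0.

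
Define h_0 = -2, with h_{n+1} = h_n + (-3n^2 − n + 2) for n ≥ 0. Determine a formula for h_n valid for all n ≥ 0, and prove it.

Claim: h_n = -n^3 + n^2 + 2n − 2.

Base case: h_0 = -2, and -0^3 + 0^2 + 2·0 − 2 = -2.
Assume h_r = -r^3 + r^2 + 2r − 2.
Then h_{r+1} = h_r + (-3r^2 − r + 2) = (-r^3 + r^2 + 2r − 2) + (-3r^2 − r + 2) = -r^3 − 2r^2 + r,
and -(r+1)^3 + (r+1)^2 + 2·(r+1) − 2 = -r^3 − 2r^2 + r.
Hence h_n = -n^3 + n^2 + 2n − 2 for every n ≥ 0, by induction.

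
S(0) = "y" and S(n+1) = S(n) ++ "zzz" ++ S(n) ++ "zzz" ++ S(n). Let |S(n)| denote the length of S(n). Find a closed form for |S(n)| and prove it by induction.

Claim: |S(n)| = 4·3^n − 3.

Base case: |S(0)| = 1, and 4·3^0 − 3 = 1.
Assume |S(j)| = 4·3^j − 3.
Then |S(j+1)| = 3|S(j)| + 6 = 3(4·3^j − 3) + 6 = 4·3^{j+1} − 9 + 6 = 4·3^{j+1} − 3.
This completes the inductive step, so |S(n)| = 4·3^n − 3 for all n ≥ 0.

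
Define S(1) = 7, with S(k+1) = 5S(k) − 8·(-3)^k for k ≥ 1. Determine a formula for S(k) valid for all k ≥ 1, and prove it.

Claim: S(k) = 2·5^k + (-3)^k.

Base case: S(1) = 7, and 2·5^1 + (-3)^1 = 10 − 3 = 7.
Assume S(m) = 2·5^m + (-3)^m for some m ≥ 1.
Then S(m+1) = 5S(m) − 8·(-3)^m = 5·(2·5^m + (-3)^m) − 8·(-3)^m = 2·5^{m+1} + 5·(-3)^m − 8·(-3)^m = 2·5^{m+1} − 3·(-3)^m = 2·5^{m+1} + (-3)^{m+1}.
This completes the inductive step, so S(k) = 2·5^k + (-3)^k for all k ≥ 1.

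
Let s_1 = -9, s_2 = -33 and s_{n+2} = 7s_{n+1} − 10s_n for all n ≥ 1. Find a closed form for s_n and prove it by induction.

Claim: s_n = -5^n − 2·2^n.

Base cases: s_1 = -9 and -5^1 − 2·2^1 = -9; s_2 = -33 and -5^2 − 2·2^2 = -33.
Assume s_j = -5^j − 2·2^j for all 1 ≤ j ≤ k, where k ≥ 2.
Then s_{k+1} = 7s_k − 10s_{k−1} = 7·(-5^k − 2·2^k) − 10·(-5^{k−1} − 2·2^{k−1}) = -(7·5 − 10)5^{k−1} − 2·(7·2 − 10)2^{k−1} = -25·5^{k−1} − 8·2^{k−1} = -5^{k+1} − 2·2^{k+1}.
By strong induction, s_n = -5^n − 2·2^n for all n ≥ 1.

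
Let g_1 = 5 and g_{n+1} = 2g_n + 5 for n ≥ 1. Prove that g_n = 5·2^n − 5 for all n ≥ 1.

Base case: g_1 = 5, and 5·2^1 − 5 = 10 − 5 = 5.
Assume g_j = 5·2^j − 5 for some j ≥ 1.
Then g_{j+1} = 2g_j + 5 = 2·(5·2^j − 5) + 5 = 10·2^j − 10 + 5 = 5·2^{j+1} − 5.
So the formula holds for j+1, and by induction g_n = 5·2^n − 5 for all n ≥ 1.

g_n = 5·2^n − 5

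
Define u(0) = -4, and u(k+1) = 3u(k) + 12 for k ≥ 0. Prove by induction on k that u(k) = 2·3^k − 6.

Base case: u(0) = -4, and 2·3^0 − 6 = 2 − 6 = -4.
Assume u(r) = 2·3^r − 6 for some r ≥ 0.
Then u(r+1) = 3u(r) + 12 = 3·(2·3^r − 6) + 12 = 6·3^r − 18 + 12 = 2·3^{r+1} − 6.
Hence u(k) = 2·3^k − 6 for every k ≥ 0, by induction.

u(k) = 2·3^k − 6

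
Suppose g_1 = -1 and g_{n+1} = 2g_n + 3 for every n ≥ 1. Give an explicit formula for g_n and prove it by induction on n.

Claim: g_n = 2^n − 3.

Base case: g_1 = -1, and 2^1 − 3 = 2 − 3 = -1.
Assume g_j = 2^j − 3 for some j ≥ 1.
Then g_{j+1} = 2g_j + 3 = 2·(2^j − 3) + 3 = 2^{j+1} − 6 + 3 = 2^{j+1} − 3.
So the formula holds for j+1, and by induction g_n = 2^n − 3 for all n ≥ 1.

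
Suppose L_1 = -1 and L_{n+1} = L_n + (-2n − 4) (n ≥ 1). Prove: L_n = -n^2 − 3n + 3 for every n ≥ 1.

Base case: L_1 = -1, and -1^2 − 3·1 + 3 = -1.
Assume L_j = -j^2 − 3j + 3.
Then L_{j+1} = L_j + (-2j − 4) = (-j^2 − 3j + 3) + (-2j − 4) = -j^2 − 5j − 1,
and -(j+1)^2 − 3·(j+1) + 3 = -j^2 − 5j − 1.
By induction, L_n = -n^2 − 3n + 3 for all n ≥ 1.

L_n = -n^2 − 3n + 3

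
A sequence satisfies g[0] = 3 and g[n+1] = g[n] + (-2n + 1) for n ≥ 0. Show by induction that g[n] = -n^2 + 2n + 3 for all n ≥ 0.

Base case: g[0] = 3, and -0^2 + 2·0 + 3 = 3.
Assume g[k] = -k^2 + 2k + 3.
Then g[k+1] = g[k] + (-2k + 1) = (-k^2 + 2k + 3) + (-2k + 1) = -k^2 + 4,
and -(k+1)^2 + 2·(k+1) + 3 = -k^2 + 4.
This completes the inductive step, so g[n] = -n^2 + 2n + 3 for all n ≥ 0.

g[n] = -n^2 + 2n + 3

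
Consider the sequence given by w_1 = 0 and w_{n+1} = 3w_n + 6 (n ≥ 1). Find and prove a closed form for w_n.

Claim: w_n = 3^n − 3.

Base case: w_1 = 0, and 3^1 − 3 = 3 − 3 = 0.
Assume w_m = 3^m − 3 for some m ≥ 1.
Then w_{m+1} = 3w_m + 6 = 3·(3^m − 3) + 6 = 3^{m+1} − 9 + 6 = 3^{m+1} − 3.
So the formula holds for m+1, and by induction w_n = 3^n − 3 for all n ≥ 1.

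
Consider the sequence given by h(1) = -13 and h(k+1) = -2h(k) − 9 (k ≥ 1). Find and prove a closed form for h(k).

Claim: h(k) = 5·(-2)^k − 3.

Base case: h(1) = -13, and 5·(-2)^1 − 3 = -10 − 3 = -13.
Assume h(r) = 5·(-2)^r − 3 for some r ≥ 1.
Then h(r+1) = -2h(r) − 9 = -2·(5·(-2)^r − 3) − 9 = -10·(-2)^r + 6 − 9 = 5·(-2)^{r+1} − 3.
By induction, h(k) = 5·(-2)^k − 3 for all k ≥ 1.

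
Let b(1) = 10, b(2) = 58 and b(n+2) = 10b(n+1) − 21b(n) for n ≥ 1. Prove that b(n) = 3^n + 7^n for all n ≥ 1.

Base cases: b(1) = 10 and 3^1 + 7^1 = 10; b(2) = 58 and 3^2 + 7^2 = 58.
Assume b(j) = 3^j + 7^j for all 1 ≤ j ≤ k, where k ≥ 2.
Then b(k+1) = 10b(k) − 21b(k−1) = 10·(3^k + 7^k) − 21·(3^{k−1} + 7^{k−1}) = (10·3 − 21)3^{k−1} + (10·7 − 21)7^{k−1} = 9·3^{k−1} + 49·7^{k−1} = 3^{k+1} + 7^{k+1}.
By strong induction, b(n) = 3^n + 7^n for all n ≥ 1.

b(n) = 3^n + 7^n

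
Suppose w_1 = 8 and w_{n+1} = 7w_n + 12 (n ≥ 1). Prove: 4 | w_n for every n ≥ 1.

Base case: w_1 = 8 = 4·2, so 4 | w_1.
Assume 4 | w_j, so w_j = 4t for some integer t.
Then w_{j+1} = 7w_j + 12 = 7·(4t) + 12 = 4(7t + 3), so 4 | w_{j+1}.
This completes the inductive step, so 4 | w_n for all n ≥ 1.

4 | w_n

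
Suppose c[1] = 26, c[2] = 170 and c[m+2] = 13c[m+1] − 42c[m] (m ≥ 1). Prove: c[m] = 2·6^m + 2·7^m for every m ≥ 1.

Base cases: c[1] = 26 and 2·6^1 + 2·7^1 = 26; c[2] = 170 and 2·6^2 + 2·7^2 = 170.
Assume c[j] = 2·6^j + 2·7^j for all 1 ≤ j ≤ r, where r ≥ 2.
Then c[r+1] = 13c[r] − 42c[r−1] = 13·(2·6^r + 2·7^r) − 42·(2·6^{r−1} + 2·7^{r−1}) = 2·(13·6 − 42)6^{r−1} + 2·(13·7 − 42)7^{r−1} = 72·6^{r−1} + 98·7^{r−1} = 2·6^{r+1} + 2·7^{r+1}.
So the formula holds for r+1, and by strong induction c[m] = 2·6^m + 2·7^m for all m ≥ 1.

c[m] = 2·6^m + 2·7^m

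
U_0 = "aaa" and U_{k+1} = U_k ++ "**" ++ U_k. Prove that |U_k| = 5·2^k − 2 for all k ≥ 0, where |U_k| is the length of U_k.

Base case: |U_0| = 3, and 5·2^0 − 2 = 3.
Assume |U_m| = 5·2^m − 2.
Then |U_{m+1}| = |U_m| + 2 + |U_m| = 2|U_m| + 2 = 2(5·2^m − 2) + 2 = 5·2^{m+1} − 4 + 2 = 5·2^{m+1} − 2.
This completes the inductive step, so |U_k| = 5·2^k − 2 for all k ≥ 0.

|U_k| = 5·2^k − 2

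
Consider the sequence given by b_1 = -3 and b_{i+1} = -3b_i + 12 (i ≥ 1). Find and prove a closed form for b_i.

Claim: b_i = 2·(-3)^i + 3.

Base case: b_1 = -3, and 2·(-3)^1 + 3 = -6 + 3 = -3.
Assume b_m = 2·(-3)^m + 3 for some m ≥ 1.
Then b_{m+1} = -3b_m + 12 = -3·(2·(-3)^m + 3) + 12 = -6·(-3)^m − 9 + 12 = 2·(-3)^{m+1} + 3.
So the formula holds for m+1, and by induction b_i = 2·(-3)^i + 3 for all i ≥ 1.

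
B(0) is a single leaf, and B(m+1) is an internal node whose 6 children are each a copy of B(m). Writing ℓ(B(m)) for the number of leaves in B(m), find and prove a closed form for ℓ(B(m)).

Claim: ℓ(B(m)) = 6^m.

Base case: ℓ(B(0)) = 1, and 6^0 = 1.
Assume ℓ(B(r)) = 6^r.
Then ℓ(B(r+1)) = 6·ℓ(B(r)) = 6·6^r = 6^{r+1}.
This completes the inductive step, so ℓ(B(m)) = 6^m for all m ≥ 0.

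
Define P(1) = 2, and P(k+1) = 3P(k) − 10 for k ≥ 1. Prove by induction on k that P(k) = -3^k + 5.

Base case: P(1) = 2, and -3^1 + 5 = -3 + 5 = 2.
Assume P(m) = -3^m + 5 for some m ≥ 1.
Then P(m+1) = 3P(m) − 10 = 3·(-3^m + 5) − 10 = -3^{m+1} + 15 − 10 = -3^{m+1} + 5.
Hence P(k) = -3^k + 5 for every k ≥ 1, by induction.

P(k) = -3^k + 5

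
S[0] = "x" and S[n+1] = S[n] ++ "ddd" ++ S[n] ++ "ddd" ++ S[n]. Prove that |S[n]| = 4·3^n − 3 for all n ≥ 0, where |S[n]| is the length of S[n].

Base case: |S[0]| = 1, and 4·3^0 − 3 = 1.
Assume |S[j]| = 4·3^j − 3.
Then |S[j+1]| = 3|S[j]| + 6 = 3(4·3^j − 3) + 6 = 4·3^{j+1} − 9 + 6 = 4·3^{j+1} − 3.
This completes the inductive step, so |S[n]| = 4·3^n − 3 for all n ≥ 0.

|S[n]| = 4·3^n − 3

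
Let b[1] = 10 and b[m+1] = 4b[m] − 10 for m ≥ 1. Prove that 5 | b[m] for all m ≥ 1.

Base case: b[1] = 10 = 5·2, so 5 | b[1].
Assume 5 | b[r], so b[r] = 5t for some integer t.
Then b[r+1] = 4b[r] − 10 = 4·(5t) − 10 = 5(4t − 2), so 5 | b[r+1].
Hence 5 | b[m] for every m ≥ 1, by induction.

5 | b[m]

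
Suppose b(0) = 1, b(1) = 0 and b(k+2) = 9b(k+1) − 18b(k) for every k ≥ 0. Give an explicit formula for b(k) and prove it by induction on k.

Claim: b(k) = -6^k + 2·3^k.

Base cases: b(0) = 1 and -6^0 + 2·3^0 = 1; b(1) = 0 and -6^1 + 2·3^1 = 0.
Assume b(j) = -6^j + 2·3^j for all 0 ≤ j ≤ r, where r ≥ 1.
Then b(r+1) = 9b(r) − 18b(r−1) = 9·(-6^r + 2·3^r) − 18·(-6^{r−1} + 2·3^{r−1}) = -(9·6 − 18)6^{r−1} + 2·(9·3 − 18)3^{r−1} = -36·6^{r−1} + 18·3^{r−1} = -6^{r+1} + 2·3^{r+1}.
So the formula holds for r+1, and by strong induction b(k) = -6^k + 2·3^k for all k ≥ 0.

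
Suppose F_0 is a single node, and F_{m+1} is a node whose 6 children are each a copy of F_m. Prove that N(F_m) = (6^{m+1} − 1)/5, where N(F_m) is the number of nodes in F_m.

Base case: N(F_0) = 1, and (6^{0+1} − 1)/5 = 1.
Assume N(F_k) = (6^{k+1} − 1)/5.
Then N(F_{k+1}) = 1 + 6N(F_k) = 1 + 6·(6^{k+1} − 1)/5 = 1 + (6^{k+2} − 6)/5 = (5 + 6^{k+2} − 6)/5 = (6^{k+2} − 1)/5.
By induction, N(F_m) = (6^{m+1} − 1)/5 for all m ≥ 0.

N(F_m) = (6^{m+1} − 1)/5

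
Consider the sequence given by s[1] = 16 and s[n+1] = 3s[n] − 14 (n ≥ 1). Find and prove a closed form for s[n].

Claim: s[n] = 3^{n+1} + 7.

Base case: s[1] = 16, and 3^{1+1} + 7 = 9 + 7 = 16.
Assume s[r] = 3^{r+1} + 7 for some r ≥ 1.
Then s[r+1] = 3s[r] − 14 = 3·(3^{r+1} + 7) − 14 = 3^{r+2} + 21 − 14 = 3^{r+2} + 7.
So the formula holds for r+1, and by induction s[n] = 3^{n+1} + 7 for all n ≥ 1.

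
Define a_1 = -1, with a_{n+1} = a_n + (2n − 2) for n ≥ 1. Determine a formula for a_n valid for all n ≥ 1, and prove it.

Claim: a_n = n^2 − 3n + 1.

Base case: a_1 = -1, and 1^2 − 3·1 + 1 = -1.
Assume a_m = m^2 − 3m + 1.
Then a_{m+1} = a_m + (2m − 2) = (m^2 − 3m + 1) + (2m − 2) = m^2 − m − 1,
and (m+1)^2 − 3·(m+1) + 1 = m^2 − m − 1.
By induction, a_n = n^2 − 3n + 1 for all n ≥ 1.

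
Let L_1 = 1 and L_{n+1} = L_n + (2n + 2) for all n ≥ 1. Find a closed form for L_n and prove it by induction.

Claim: L_n = n^2 + n − 1.

Base case: L_1 = 1, and 1^2 + 1 − 1 = 1.
Assume L_r = r^2 + r − 1.
Then L_{r+1} = L_r + (2r + 2) = (r^2 + r − 1) + (2r + 2) = r^2 + 3r + 1,
and (r+1)^2 + (r+1) − 1 = r^2 + 3r + 1.
By induction, L_n = n^2 + n − 1 for all n ≥ 1.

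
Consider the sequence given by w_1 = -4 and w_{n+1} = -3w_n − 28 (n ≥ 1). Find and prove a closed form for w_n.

Claim: w_n = -(-3)^n − 7.

Base case: w_1 = -4, and -(-3)^1 − 7 = 3 − 7 = -4.
Assume w_r = -(-3)^r − 7 for some r ≥ 1.
Then w_{r+1} = -3w_r − 28 = -3·(-(-3)^r − 7) − 28 = 3·(-3)^r + 21 − 28 = -(-3)^{r+1} − 7.
So the formula holds for r+1, and by induction w_n = -(-3)^n − 7 for all n ≥ 1.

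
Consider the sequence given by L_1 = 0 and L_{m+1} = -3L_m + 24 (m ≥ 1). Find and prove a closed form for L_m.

Claim: L_m = 2·(-3)^m + 6.

Base case: L_1 = 0, and 2·(-3)^1 + 6 = -6 + 6 = 0.
Assume L_r = 2·(-3)^r + 6 for some r ≥ 1.
Then L_{r+1} = -3L_r + 24 = -3·(2·(-3)^r + 6) + 24 = -6·(-3)^r − 18 + 24 = 2·(-3)^{r+1} + 6.
So the formula holds for r+1, and by induction L_m = 2·(-3)^m + 6 for all m ≥ 1.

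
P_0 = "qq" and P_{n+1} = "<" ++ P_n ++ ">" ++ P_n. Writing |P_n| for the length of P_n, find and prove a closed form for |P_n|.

Claim: |P_n| = 2^{n+2} − 2.

Base case: |P_0| = 2, and 2^{0+2} − 2 = 2.
Assume |P_r| = 2^{r+2} − 2.
Then |P_{r+1}| = 1 + |P_r| + 1 + |P_r| = 2|P_r| + 2 = 2(2^{r+2} − 2) + 2 = 2^{r+3} − 4 + 2 = 2^{r+3} − 2.
This completes the inductive step, so |P_n| = 2^{n+2} − 2 for all n ≥ 0.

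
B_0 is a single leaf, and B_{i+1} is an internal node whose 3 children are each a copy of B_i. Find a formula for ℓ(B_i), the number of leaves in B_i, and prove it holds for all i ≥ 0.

Claim: ℓ(B_i) = 3^i.

Base case: ℓ(B_0) = 1, and 3^0 = 1.
Assume ℓ(B_r) = 3^r.
Then ℓ(B_{r+1}) = 3·ℓ(B_r) = 3·3^r = 3^{r+1}.
By induction, ℓ(B_i) = 3^i for all i ≥ 0.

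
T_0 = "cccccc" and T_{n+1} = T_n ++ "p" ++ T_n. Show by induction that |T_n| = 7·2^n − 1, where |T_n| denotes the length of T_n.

Base case: |T_0| = 6, and 7·2^0 − 1 = 6.
Assume |T_k| = 7·2^k − 1.
Then |T_{k+1}| = |T_k| + 1 + |T_k| = 2|T_k| + 1 = 2(7·2^k − 1) + 1 = 7·2^{k+1} − 2 + 1 = 7·2^{k+1} − 1.
So the formula holds for k+1, and by induction |T_n| = 7·2^n − 1 for all n ≥ 0.

|T_n| = 7·2^n − 1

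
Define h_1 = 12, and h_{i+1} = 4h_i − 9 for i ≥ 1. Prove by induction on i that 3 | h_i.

Base case: h_1 = 12 = 3·4, so 3 | h_1.
Assume 3 | h_m, so h_m = 3t for some integer t.
Then h_{m+1} = 4h_m − 9 = 4·(3t) − 9 = 3(4t − 3), so 3 | h_{m+1}.
Hence 3 | h_i for every i ≥ 1, by induction.

3 | h_i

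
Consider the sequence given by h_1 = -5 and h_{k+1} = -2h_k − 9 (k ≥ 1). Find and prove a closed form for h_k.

Claim: h_k = (-2)^k − 3.

Base case: h_1 = -5, and (-2)^1 − 3 = -2 − 3 = -5.
Assume h_r = (-2)^r − 3 for some r ≥ 1.
Then h_{r+1} = -2h_r − 9 = -2·((-2)^r − 3) − 9 = -2·(-2)^r + 6 − 9 = (-2)^{r+1} − 3.
So the formula holds for r+1, and by induction h_k = (-2)^k − 3 for all k ≥ 1.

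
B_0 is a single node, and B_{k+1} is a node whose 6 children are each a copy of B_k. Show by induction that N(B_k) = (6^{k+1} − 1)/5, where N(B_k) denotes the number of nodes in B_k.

Base case: N(B_0) = 1, and (6^{0+1} − 1)/5 = 1.
Assume N(B_m) = (6^{m+1} − 1)/5.
Then N(B_{m+1}) = 1 + 6N(B_m) = 1 + 6·(6^{m+1} − 1)/5 = 1 + (6^{m+2} − 6)/5 = (5 + 6^{m+2} − 6)/5 = (6^{m+2} − 1)/5.
By induction, N(B_k) = (6^{k+1} − 1)/5 for all k ≥ 0.

N(B_k) = (6^{k+1} − 1)/5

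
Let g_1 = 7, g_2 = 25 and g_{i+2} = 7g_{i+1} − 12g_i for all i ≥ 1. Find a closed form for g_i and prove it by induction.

Claim: g_i = 4^i + 3^i.

Base cases: g_1 = 7 and 4^1 + 3^1 = 7; g_2 = 25 and 4^2 + 3^2 = 25.
Assume g_j = 4^j + 3^j for all 1 ≤ j ≤ m, where m ≥ 2.
Then g_{m+1} = 7g_m − 12g_{m−1} = 7·(4^m + 3^m) − 12·(4^{m−1} + 3^{m−1}) = (7·4 − 12)4^{m−1} + (7·3 − 12)3^{m−1} = 16·4^{m−1} + 9·3^{m−1} = 4^{m+1} + 3^{m+1}.
This completes the inductive step, so g_i = 4^i + 3^i for all i ≥ 1.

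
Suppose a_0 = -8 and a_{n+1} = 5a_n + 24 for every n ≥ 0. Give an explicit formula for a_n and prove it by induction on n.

Claim: a_n = -2·5^n − 6.

Base case: a_0 = -8, and -2·5^0 − 6 = -2 − 6 = -8.
Assume a_m = -2·5^m − 6 for some m ≥ 0.
Then a_{m+1} = 5a_m + 24 = 5·(-2·5^m − 6) + 24 = -10·5^m − 30 + 24 = -2·5^{m+1} − 6.
This completes the inductive step, so a_n = -2·5^n − 6 for all n ≥ 0.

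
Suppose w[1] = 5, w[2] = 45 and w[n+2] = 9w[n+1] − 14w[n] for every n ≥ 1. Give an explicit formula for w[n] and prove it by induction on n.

Claim: w[n] = -2^n + 7^n.

Base cases: w[1] = 5 and -2^1 + 7^1 = 5; w[2] = 45 and -2^2 + 7^2 = 45.
Assume w[j] = -2^j + 7^j for all 1 ≤ j ≤ m, where m ≥ 2.
Then w[m+1] = 9w[m] − 14w[m−1] = 9·(-2^m + 7^m) − 14·(-2^{m−1} + 7^{m−1}) = -(9·2 − 14)2^{m−1} + (9·7 − 14)7^{m−1} = -4·2^{m−1} + 49·7^{m−1} = -2^{m+1} + 7^{m+1}.
By strong induction, w[n] = -2^n + 7^n for all n ≥ 1.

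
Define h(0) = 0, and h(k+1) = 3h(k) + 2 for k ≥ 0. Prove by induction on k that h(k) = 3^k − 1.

Base case: h(0) = 0, and 3^0 − 1 = 1 − 1 = 0.
Assume h(r) = 3^r − 1 for some r ≥ 0.
Then h(r+1) = 3h(r) + 2 = 3·(3^r − 1) + 2 = 3^{r+1} − 3 + 2 = 3^{r+1} − 1.
Hence h(k) = 3^k − 1 for every k ≥ 0, by induction.

h(k) = 3^k − 1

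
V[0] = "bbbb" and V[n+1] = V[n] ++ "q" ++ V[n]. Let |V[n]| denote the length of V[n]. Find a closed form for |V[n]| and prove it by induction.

Claim: |V[n]| = 5·2^n − 1.

Base case: |V[0]| = 4, and 5·2^0 − 1 = 4.
Assume |V[m]| = 5·2^m − 1.
Then |V[m+1]| = |V[m]| + 1 + |V[m]| = 2|V[m]| + 1 = 2(5·2^m − 1) + 1 = 5·2^{m+1} − 2 + 1 = 5·2^{m+1} − 1.
By induction, |V[n]| = 5·2^n − 1 for all n ≥ 0.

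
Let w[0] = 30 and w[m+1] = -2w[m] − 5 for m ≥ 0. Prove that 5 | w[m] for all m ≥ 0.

Base case: w[0] = 30 = 5·6, so 5 | w[0].
Assume 5 | w[r], so w[r] = 5t for some integer t.
Then w[r+1] = -2w[r] − 5 = -2·(5t) − 5 = 5(-2t − 1), so 5 | w[r+1].
This completes the inductive step, so 5 | w[m] for all m ≥ 0.

5 | w[m]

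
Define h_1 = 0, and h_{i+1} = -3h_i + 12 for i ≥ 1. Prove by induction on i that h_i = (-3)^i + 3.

Base case: h_1 = 0, and (-3)^1 + 3 = -3 + 3 = 0.
Assume h_j = (-3)^j + 3 for some j ≥ 1.
Then h_{j+1} = -3h_j + 12 = -3·((-3)^j + 3) + 12 = -3·(-3)^j − 9 + 12 = (-3)^{j+1} + 3.
So the formula holds for j+1, and by induction h_i = (-3)^i + 3 for all i ≥ 1.

h_i = (-3)^i + 3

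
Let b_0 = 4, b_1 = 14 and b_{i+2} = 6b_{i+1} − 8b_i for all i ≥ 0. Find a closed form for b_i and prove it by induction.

Claim: b_i = 3·4^i + 2^i.

Base cases: b_0 = 4 and 3·4^0 + 2^0 = 4; b_1 = 14 and 3·4^1 + 2^1 = 14.
Assume b_j = 3·4^j + 2^j for all 0 ≤ j ≤ m, where m ≥ 1.
Then b_{m+1} = 6b_m − 8b_{m−1} = 6·(3·4^m + 2^m) − 8·(3·4^{m−1} + 2^{m−1}) = 3·(6·4 − 8)4^{m−1} + (6·2 − 8)2^{m−1} = 48·4^{m−1} + 4·2^{m−1} = 3·4^{m+1} + 2^{m+1}.
Hence b_i = 3·4^i + 2^i for every i ≥ 0, by strong induction.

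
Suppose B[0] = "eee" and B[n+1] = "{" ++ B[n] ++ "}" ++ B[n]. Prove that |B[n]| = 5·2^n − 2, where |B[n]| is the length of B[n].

Base case: |B[0]| = 3, and 5·2^0 − 2 = 3.
Assume |B[j]| = 5·2^j − 2.
Then |B[j+1]| = 1 + |B[j]| + 1 + |B[j]| = 2|B[j]| + 2 = 2(5·2^j − 2) + 2 = 5·2^{j+1} − 4 + 2 = 5·2^{j+1} − 2.
By induction, |B[n]| = 5·2^n − 2 for all n ≥ 0.

|B[n]| = 5·2^n − 2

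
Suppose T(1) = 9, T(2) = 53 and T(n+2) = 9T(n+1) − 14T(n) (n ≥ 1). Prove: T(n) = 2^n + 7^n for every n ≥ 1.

Base cases: T(1) = 9 and 2^1 + 7^1 = 9; T(2) = 53 and 2^2 + 7^2 = 53.
Assume T(j) = 2^j + 7^j for all 1 ≤ j ≤ r, where r ≥ 2.
Then T(r+1) = 9T(r) − 14T(r−1) = 9·(2^r + 7^r) − 14·(2^{r−1} + 7^{r−1}) = (9·2 − 14)2^{r−1} + (9·7 − 14)7^{r−1} = 4·2^{r−1} + 49·7^{r−1} = 2^{r+1} + 7^{r+1}.
This completes the inductive step, so T(n) = 2^n + 7^n for all n ≥ 1.

T(n) = 2^n + 7^n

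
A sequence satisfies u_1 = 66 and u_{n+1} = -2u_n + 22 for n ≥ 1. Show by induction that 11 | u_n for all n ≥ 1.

Base case: u_1 = 66 = 11·6, so 11 | u_1.
Assume 11 | u_k, so u_k = 11t for some integer t.
Then u_{k+1} = -2u_k + 22 = -2·(11t) + 22 = 11(-2t + 2), so 11 | u_{k+1}.
Hence 11 | u_n for every n ≥ 1, by induction.

11 | u_n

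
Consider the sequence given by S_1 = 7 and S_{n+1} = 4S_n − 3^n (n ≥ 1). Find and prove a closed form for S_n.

Claim: S_n = 4^n + 3^n.

Base case: S_1 = 7, and 4^1 + 3^1 = 4 + 3 = 7.
Assume S_j = 4^j + 3^j for some j ≥ 1.
Then S_{j+1} = 4S_j − 3^j = 4·(4^j + 3^j) − 3^j = 4^{j+1} + 4·3^j − 3^j = 4^{j+1} + 3·3^j = 4^{j+1} + 3^{j+1}.
Hence S_n = 4^n + 3^n for every n ≥ 1, by induction.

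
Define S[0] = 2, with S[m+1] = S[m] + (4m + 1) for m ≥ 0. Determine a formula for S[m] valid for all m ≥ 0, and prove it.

Claim: S[m] = 2m^2 − m + 2.

Base case: S[0] = 2, and 2·0^2 − 0 + 2 = 2.
Assume S[r] = 2r^2 − r + 2.
Then S[r+1] = S[r] + (4r + 1) = (2r^2 − r + 2) + (4r + 1) = 2r^2 + 3r + 3,
and 2·(r+1)^2 − (r+1) + 2 = 2r^2 + 3r + 3.
Hence S[m] = 2m^2 − m + 2 for every m ≥ 0, by induction.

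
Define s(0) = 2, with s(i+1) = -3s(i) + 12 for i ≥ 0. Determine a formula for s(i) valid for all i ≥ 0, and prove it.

Claim: s(i) = -(-3)^i + 3.

Base case: s(0) = 2, and -(-3)^0 + 3 = -1 + 3 = 2.
Assume s(m) = -(-3)^m + 3 for some m ≥ 0.
Then s(m+1) = -3s(m) + 12 = -3·(-(-3)^m + 3) + 12 = 3·(-3)^m − 9 + 12 = -(-3)^{m+1} + 3.
By induction, s(i) = -(-3)^i + 3 for all i ≥ 0.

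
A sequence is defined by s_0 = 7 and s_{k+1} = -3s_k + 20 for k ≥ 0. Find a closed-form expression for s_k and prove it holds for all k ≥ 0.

Claim: s_k = 2·(-3)^k + 5.

Base case: s_0 = 7, and 2·(-3)^0 + 5 = 2 + 5 = 7.
Assume s_m = 2·(-3)^m + 5 for some m ≥ 0.
Then s_{m+1} = -3s_m + 20 = -3·(2·(-3)^m + 5) + 20 = -6·(-3)^m − 15 + 20 = 2·(-3)^{m+1} + 5.
This completes the inductive step, so s_k = 2·(-3)^k + 5 for all k ≥ 0.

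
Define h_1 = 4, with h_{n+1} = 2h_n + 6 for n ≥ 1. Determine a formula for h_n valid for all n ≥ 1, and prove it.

Claim: h_n = 5·2^n − 6.

Base case: h_1 = 4, and 5·2^1 − 6 = 10 − 6 = 4.
Assume h_r = 5·2^r − 6 for some r ≥ 1.
Then h_{r+1} = 2h_r + 6 = 2·(5·2^r − 6) + 6 = 10·2^r − 12 + 6 = 5·2^{r+1} − 6.
By induction, h_n = 5·2^n − 6 for all n ≥ 1.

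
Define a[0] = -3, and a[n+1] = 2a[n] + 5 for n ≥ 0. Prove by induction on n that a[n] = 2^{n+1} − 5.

Base case: a[0] = -3, and 2^{0+1} − 5 = 2 − 5 = -3.
Assume a[k] = 2^{k+1} − 5 for some k ≥ 0.
Then a[k+1] = 2a[k] + 5 = 2·(2^{k+1} − 5) + 5 = 2^{k+2} − 10 + 5 = 2^{k+2} − 5.
By induction, a[n] = 2^{n+1} − 5 for all n ≥ 0.

a[n] = 2^{n+1} − 5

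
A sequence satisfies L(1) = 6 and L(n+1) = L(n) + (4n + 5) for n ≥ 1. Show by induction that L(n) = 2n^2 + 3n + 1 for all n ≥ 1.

Base case: L(1) = 6, and 2·1^2 + 3·1 + 1 = 6.
Assume L(j) = 2j^2 + 3j + 1.
Then L(j+1) = L(j) + (4j + 5) = (2j^2 + 3j + 1) + (4j + 5) = 2j^2 + 7j + 6,
and 2·(j+1)^2 + 3·(j+1) + 1 = 2j^2 + 7j + 6.
Hence L(n) = 2n^2 + 3n + 1 for every n ≥ 1, by induction.

L(n) = 2n^2 + 3n + 1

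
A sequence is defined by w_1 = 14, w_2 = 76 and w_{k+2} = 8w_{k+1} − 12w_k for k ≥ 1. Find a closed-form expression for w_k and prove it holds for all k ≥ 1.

Claim: w_k = 2^k + 2·6^k.

Base cases: w_1 = 14 and 2^1 + 2·6^1 = 14; w_2 = 76 and 2^2 + 2·6^2 = 76.
Assume w_j = 2^j + 2·6^j for all 1 ≤ j ≤ m, where m ≥ 2.
Then w_{m+1} = 8w_m − 12w_{m−1} = 8·(2^m + 2·6^m) − 12·(2^{m−1} + 2·6^{m−1}) = (8·2 − 12)2^{m−1} + 2·(8·6 − 12)6^{m−1} = 4·2^{m−1} + 72·6^{m−1} = 2^{m+1} + 2·6^{m+1}.
Hence w_k = 2^k + 2·6^k for every k ≥ 1, by strong induction.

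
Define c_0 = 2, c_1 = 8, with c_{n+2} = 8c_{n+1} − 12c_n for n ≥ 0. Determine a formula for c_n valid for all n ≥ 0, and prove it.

Claim: c_n = 2^n + 6^n.

Base cases: c_0 = 2 and 2^0 + 6^0 = 2; c_1 = 8 and 2^1 + 6^1 = 8.
Assume c_j = 2^j + 6^j for all 0 ≤ j ≤ m, where m ≥ 1.
Then c_{m+1} = 8c_m − 12c_{m−1} = 8·(2^m + 6^m) − 12·(2^{m−1} + 6^{m−1}) = (8·2 − 12)2^{m−1} + (8·6 − 12)6^{m−1} = 4·2^{m−1} + 36·6^{m−1} = 2^{m+1} + 6^{m+1}.
By strong induction, c_n = 2^n + 6^n for all n ≥ 0.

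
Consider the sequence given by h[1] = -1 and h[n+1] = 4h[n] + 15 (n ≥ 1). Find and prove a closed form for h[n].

Claim: h[n] = 4^n − 5.

Base case: h[1] = -1, and 4^1 − 5 = 4 − 5 = -1.
Assume h[j] = 4^j − 5 for some j ≥ 1.
Then h[j+1] = 4h[j] + 15 = 4·(4^j − 5) + 15 = 4^{j+1} − 20 + 15 = 4^{j+1} − 5.
Hence h[n] = 4^n − 5 for every n ≥ 1, by induction.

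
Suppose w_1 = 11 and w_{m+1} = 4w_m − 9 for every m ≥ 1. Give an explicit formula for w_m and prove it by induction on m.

Claim: w_m = 2·4^m + 3.

Base case: w_1 = 11, and 2·4^1 + 3 = 8 + 3 = 11.
Assume w_j = 2·4^j + 3 for some j ≥ 1.
Then w_{j+1} = 4w_j − 9 = 4·(2·4^j + 3) − 9 = 8·4^j + 12 − 9 = 2·4^{j+1} + 3.
So the formula holds for j+1, and by induction w_m = 2·4^m + 3 for all m ≥ 1.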